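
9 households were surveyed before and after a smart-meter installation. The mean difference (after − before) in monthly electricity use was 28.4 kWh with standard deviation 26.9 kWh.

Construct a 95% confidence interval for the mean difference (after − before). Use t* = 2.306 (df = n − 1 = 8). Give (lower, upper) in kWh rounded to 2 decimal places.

This is a matched-pairs design, so SE = s_d/√n = 26.9/√9 = 8.9667.
Margin = 2.306 × 8.9667 = 20.6772; the interval is 28.4 ± 20.6772 = (7.72, 49.08).

(7.72, 49.08)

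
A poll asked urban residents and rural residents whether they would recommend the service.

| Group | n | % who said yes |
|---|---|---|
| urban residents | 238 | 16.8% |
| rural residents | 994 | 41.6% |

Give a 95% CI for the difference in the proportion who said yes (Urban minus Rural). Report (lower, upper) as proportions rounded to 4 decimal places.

(-0.3045, -0.1915)

The two standard errors are √(0.1680×0.8320/238) = 0.02423 and √(0.4160×0.5840/994) = 0.01563.
Because the samples are independent, SE_diff = √(0.02423² + 0.01563²) = 0.02883.
Using z* = 1.960 for 95%, ME = 1.960 × 0.02883 = 0.05651.
p̂₁ − p̂₂ = -0.2480; interval -0.2480 ± 0.05651 gives (-0.3045, -0.1915).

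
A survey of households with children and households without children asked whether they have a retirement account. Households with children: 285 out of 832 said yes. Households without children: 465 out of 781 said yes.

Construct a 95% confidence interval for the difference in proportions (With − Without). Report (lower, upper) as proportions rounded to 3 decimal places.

Sample proportions: 285/832 = 0.3425, 465/781 = 0.5954.
Each SE is √(p̂(1−p̂)/n): √(0.3425·0.6575/832) = 0.01645 and √(0.5954·0.4046/781) = 0.01756.
SE(p̂₁ − p̂₂) = √(SE₁² + SE₂²) = √(0.0002706025 + 0.0003083536) = 0.02406, since the two samples are independent.
At 95% confidence z* = 1.960; margin = 1.960 × 0.02406 = 0.04716.
The difference is 0.3425 − 0.5954 = -0.2529, so the interval is -0.2529 ± 0.04716 = (-0.300, -0.206).

(-0.300, -0.206)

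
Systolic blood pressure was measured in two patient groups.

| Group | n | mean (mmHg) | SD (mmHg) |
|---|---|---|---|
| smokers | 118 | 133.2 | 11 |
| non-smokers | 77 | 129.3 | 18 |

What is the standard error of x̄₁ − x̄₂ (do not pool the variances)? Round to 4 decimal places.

2.2876

Per-group SEs: s₁/√n₁ = 11/√118 = 1.0126, s₂/√n₂ = 18/√77 = 2.0513.
Unpooled SE of the difference: √(1.02535876 + 4.20783169) = 2.2876.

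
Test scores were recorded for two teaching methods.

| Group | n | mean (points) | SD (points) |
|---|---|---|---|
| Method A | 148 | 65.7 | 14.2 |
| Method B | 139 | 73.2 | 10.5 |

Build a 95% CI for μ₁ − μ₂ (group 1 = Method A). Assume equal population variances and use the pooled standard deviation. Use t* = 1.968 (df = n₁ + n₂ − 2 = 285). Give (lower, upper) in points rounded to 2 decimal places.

Pooled variance s_p² = [147·14.2² + 138·10.5²] / (148+139−2) = 157.3880, so s_p = 12.5454.
SE_diff = s_p·√(1/n₁ + 1/n₂) = 12.5454·√(1/148 + 1/139) = 1.4818.
t* = 1.968; margin = 1.968 × 1.4818 = 2.9162.
Difference = 65.7 − 73.2 = -7.5000.
-7.5000 ± 2.9162 → (-10.42, -4.58).

(-10.42, -4.58)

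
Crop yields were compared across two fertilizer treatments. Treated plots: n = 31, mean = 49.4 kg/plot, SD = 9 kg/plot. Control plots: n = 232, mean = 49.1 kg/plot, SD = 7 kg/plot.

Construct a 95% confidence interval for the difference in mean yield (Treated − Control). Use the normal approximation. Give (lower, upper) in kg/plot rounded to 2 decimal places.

Per-group SEs: s₁/√n₁ = 9/√31 = 1.6164, s₂/√n₂ = 7/√232 = 0.4596.
Unpooled SE of the difference: √(2.61274896 + 0.21123216) = 1.6805.
Margin of error = z* · SE = 1.960 × 1.6805 = 3.2938.
x̄₁ − x̄₂ = 49.4 − 49.1 = 0.3000.
CI: 0.3000 ± 3.2938 = (-2.99, 3.59).

(-2.99, 3.59)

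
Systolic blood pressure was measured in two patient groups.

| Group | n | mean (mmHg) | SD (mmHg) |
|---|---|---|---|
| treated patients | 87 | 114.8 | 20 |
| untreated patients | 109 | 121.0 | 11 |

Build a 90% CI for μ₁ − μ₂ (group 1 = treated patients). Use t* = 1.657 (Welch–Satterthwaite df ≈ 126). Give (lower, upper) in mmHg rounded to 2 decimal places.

Standard errors of each mean: 20/√87 = 2.1442 and 11/√109 = 1.0536.
SE(x̄₁ − x̄₂) = √(2.1442² + 1.0536²) = 2.3891 for independent samples with unequal variances.
With t* = 1.657, the margin is 1.657 × 2.3891 = 3.9587.
x̄₁ − x̄₂ = 114.8 − 121.0 = -6.2000; the interval is -6.2000 ± 3.9587 = (-10.16, -2.24).

(-10.16, -2.24)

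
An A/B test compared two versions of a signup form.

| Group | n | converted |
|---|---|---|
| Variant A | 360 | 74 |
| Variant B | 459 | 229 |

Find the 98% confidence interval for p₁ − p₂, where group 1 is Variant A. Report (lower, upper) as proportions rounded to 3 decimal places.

p̂₁ = 74/360 = 0.2056 and p̂₂ = 229/459 = 0.4989.
SE₁ = √(p̂₁(1−p̂₁)/n₁) = √(0.2056·0.7944/360) = 0.02130; SE₂ = √(0.4989·0.5011/459) = 0.02334.
Independent samples: SE of the difference = √(SE₁² + SE₂²) = √(0.00045369 + 0.0005447556) = 0.03160.
z* for 98% confidence is 2.326, so the margin of error is 2.326 × 0.03160 = 0.07350.
Point estimate p̂₁ − p̂₂ = 0.2056 − 0.4989 = -0.2933.
-0.2933 ± 0.07350 → (-0.367, -0.220).

(-0.367, -0.220)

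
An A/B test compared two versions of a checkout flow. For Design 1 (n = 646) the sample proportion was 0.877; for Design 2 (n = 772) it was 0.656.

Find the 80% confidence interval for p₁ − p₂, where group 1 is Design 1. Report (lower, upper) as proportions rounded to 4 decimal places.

(0.1935, 0.2485)

Each SE is √(p̂(1−p̂)/n): √(0.8770·0.1230/646) = 0.01292 and √(0.6560·0.3440/772) = 0.01710.
SE(p̂₁ − p̂₂) = √(SE₁² + SE₂²) = √(0.0001669264 + 0.00029241) = 0.02143, since the two samples are independent.
At 80% confidence z* = 1.282; margin = 1.282 × 0.02143 = 0.02747.
The difference is 0.8770 − 0.6560 = 0.2210, so the interval is 0.2210 ± 0.02747 = (0.1935, 0.2485).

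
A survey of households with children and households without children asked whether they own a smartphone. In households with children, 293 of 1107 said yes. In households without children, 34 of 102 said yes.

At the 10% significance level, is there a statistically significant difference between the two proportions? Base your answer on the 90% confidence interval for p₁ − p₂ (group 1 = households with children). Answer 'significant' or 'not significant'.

not significant

p̂₁ = 293/1107 = 0.2647 and p̂₂ = 34/102 = 0.3333.
SE₁ = √(p̂₁(1−p̂₁)/n₁) = √(0.2647·0.7353/1107) = 0.01326; SE₂ = √(0.3333·0.6667/102) = 0.04667.
Independent samples: SE of the difference = √(SE₁² + SE₂²) = √(0.0001758276 + 0.0021780889) = 0.04852.
z* for 90% confidence is 1.645, so the margin of error is 1.645 × 0.04852 = 0.07982.
Point estimate p̂₁ − p̂₂ = 0.2647 − 0.3333 = -0.0686.
-0.0686 ± 0.07982 → (-0.14842, 0.01122).
The interval (-0.14842, 0.01122) contains 0, so the difference is not significant.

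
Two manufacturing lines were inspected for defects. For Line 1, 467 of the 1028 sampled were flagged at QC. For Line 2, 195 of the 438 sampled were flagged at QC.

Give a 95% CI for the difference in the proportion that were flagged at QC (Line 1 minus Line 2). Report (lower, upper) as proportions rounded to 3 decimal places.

(-0.047, 0.065)

p̂₁ = 467/1028 = 0.4543 and p̂₂ = 195/438 = 0.4452.
SE₁ = √(p̂₁(1−p̂₁)/n₁) = √(0.4543·0.5457/1028) = 0.01553; SE₂ = √(0.4452·0.5548/438) = 0.02375.
Independent samples: SE of the difference = √(SE₁² + SE₂²) = √(0.0002411809 + 0.0005640625) = 0.02838.
z* for 95% confidence is 1.960, so the margin of error is 1.960 × 0.02838 = 0.05562.
Point estimate p̂₁ − p̂₂ = 0.4543 − 0.4452 = 0.0091.
0.0091 ± 0.05562 → (-0.047, 0.065).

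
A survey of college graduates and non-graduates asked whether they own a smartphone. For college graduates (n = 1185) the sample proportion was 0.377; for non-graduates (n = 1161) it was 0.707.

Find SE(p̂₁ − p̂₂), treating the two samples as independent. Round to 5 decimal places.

SE₁ = √(p̂₁(1−p̂₁)/n₁) = √(0.3770·0.6230/1185) = 0.01408; SE₂ = √(0.7070·0.2930/1161) = 0.01336.
Independent samples: SE of the difference = √(SE₁² + SE₂²) = √(0.0001982464 + 0.0001784896) = 0.01941.

0.01941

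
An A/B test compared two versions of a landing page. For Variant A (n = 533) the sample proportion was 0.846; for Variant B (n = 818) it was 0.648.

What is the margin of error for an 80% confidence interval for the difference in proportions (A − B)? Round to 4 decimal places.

0.0293

Each SE is √(p̂(1−p̂)/n): √(0.8460·0.1540/533) = 0.01563 and √(0.6480·0.3520/818) = 0.01670.
SE(p̂₁ − p̂₂) = √(SE₁² + SE₂²) = √(0.0002442969 + 0.00027889) = 0.02287, since the two samples are independent.
At 80% confidence z* = 1.282; margin = 1.282 × 0.02287 = 0.02932.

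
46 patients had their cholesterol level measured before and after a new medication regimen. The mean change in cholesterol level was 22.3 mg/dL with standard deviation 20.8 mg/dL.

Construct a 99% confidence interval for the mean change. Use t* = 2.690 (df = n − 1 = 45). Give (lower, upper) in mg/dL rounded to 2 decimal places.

This is a matched-pairs design, so SE = s_d/√n = 20.8/√46 = 3.0668.
Margin = 2.690 × 3.0668 = 8.2497; the interval is 22.3 ± 8.2497 = (14.05, 30.55).

(14.05, 30.55)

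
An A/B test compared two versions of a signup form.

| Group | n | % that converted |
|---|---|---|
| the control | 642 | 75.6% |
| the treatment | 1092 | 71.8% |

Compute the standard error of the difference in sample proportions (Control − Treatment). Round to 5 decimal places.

0.02174

SE₁ = √(p̂₁(1−p̂₁)/n₁) = √(0.7560·0.2440/642) = 0.01695; SE₂ = √(0.7180·0.2820/1092) = 0.01362.
Independent samples: SE of the difference = √(SE₁² + SE₂²) = √(0.0002873025 + 0.0001855044) = 0.02174.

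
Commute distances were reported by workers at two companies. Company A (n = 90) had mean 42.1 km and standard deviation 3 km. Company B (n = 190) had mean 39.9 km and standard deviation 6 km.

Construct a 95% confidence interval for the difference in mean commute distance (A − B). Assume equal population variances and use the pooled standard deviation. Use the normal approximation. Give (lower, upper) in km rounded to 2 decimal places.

s_p = √[((n₁−1)s₁² + (n₂−1)s₂²)/(n₁+n₂−2)] = √[(89·3² + 189·6²)/278] = 5.2303.
SE = 5.2303·√(1/90 + 1/190) = 0.6693.
With z* = 1.960, margin = 1.960 × 0.6693 = 1.3118.
x̄₁ − x̄₂ = 42.1 − 39.9 = 2.2000; interval 2.2000 ± 1.3118 = (0.89, 3.51).

(0.89, 3.51)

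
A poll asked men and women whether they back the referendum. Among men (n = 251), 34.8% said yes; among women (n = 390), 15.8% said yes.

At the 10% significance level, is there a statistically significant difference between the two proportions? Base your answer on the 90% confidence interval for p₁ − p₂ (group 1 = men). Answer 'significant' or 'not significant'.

SE₁ = √(p̂₁(1−p̂₁)/n₁) = √(0.3480·0.6520/251) = 0.03007; SE₂ = √(0.1580·0.8420/390) = 0.01847.
Independent samples: SE of the difference = √(SE₁² + SE₂²) = √(0.0009042049 + 0.0003411409) = 0.03529.
z* for 90% confidence is 1.645, so the margin of error is 1.645 × 0.03529 = 0.05805.
Point estimate p̂₁ − p̂₂ = 0.3480 − 0.1580 = 0.1900.
0.1900 ± 0.05805 → (0.13195, 0.24805).
The interval (0.13195, 0.24805) does not contain 0, so the difference is significant.

significant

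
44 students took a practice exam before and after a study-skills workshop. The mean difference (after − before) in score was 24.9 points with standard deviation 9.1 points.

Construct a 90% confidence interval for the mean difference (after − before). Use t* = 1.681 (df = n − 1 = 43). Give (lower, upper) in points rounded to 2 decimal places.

(22.59, 27.21)

This is a matched-pairs design, so SE = s_d/√n = 9.1/√44 = 1.3719.
Margin = 1.681 × 1.3719 = 2.3062; the interval is 24.9 ± 2.3062 = (22.59, 27.21).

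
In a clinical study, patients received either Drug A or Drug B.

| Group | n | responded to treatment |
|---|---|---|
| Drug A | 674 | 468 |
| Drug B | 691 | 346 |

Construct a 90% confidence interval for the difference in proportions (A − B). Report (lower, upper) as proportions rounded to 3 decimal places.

(0.151, 0.236)

First, p̂₁ = 468/674 = 0.6944; p̂₂ = 346/691 = 0.5007.
The two standard errors are √(0.6944×0.3056/674) = 0.01774 and √(0.5007×0.4993/691) = 0.01902.
Because the samples are independent, SE_diff = √(0.01774² + 0.01902²) = 0.02601.
Using z* = 1.645 for 90%, ME = 1.645 × 0.02601 = 0.04279.
p̂₁ − p̂₂ = 0.1937; interval 0.1937 ± 0.04279 gives (0.151, 0.236).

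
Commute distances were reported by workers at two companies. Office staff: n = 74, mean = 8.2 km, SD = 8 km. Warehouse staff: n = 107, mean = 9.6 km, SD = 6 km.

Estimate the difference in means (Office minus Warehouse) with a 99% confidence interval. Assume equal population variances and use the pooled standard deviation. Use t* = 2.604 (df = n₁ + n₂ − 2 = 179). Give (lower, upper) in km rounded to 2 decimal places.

(-4.11, 1.31)

s_p = √[((n₁−1)s₁² + (n₂−1)s₂²)/(n₁+n₂−2)] = √[(73·8² + 106·6²)/179] = 6.8861.
SE = 6.8861·√(1/74 + 1/107) = 1.0411.
With t* = 2.604, margin = 2.604 × 1.0411 = 2.7110.
x̄₁ − x̄₂ = 8.2 − 9.6 = -1.4000; interval -1.4000 ± 2.7110 = (-4.11, 1.31).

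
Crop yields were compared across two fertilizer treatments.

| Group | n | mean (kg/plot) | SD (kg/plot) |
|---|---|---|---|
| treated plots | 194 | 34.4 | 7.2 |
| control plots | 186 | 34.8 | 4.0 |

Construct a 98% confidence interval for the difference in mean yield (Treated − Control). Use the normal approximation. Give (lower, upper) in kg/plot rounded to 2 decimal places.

(-1.78, 0.98)

Standard errors of each mean: 7.2/√194 = 0.5169 and 4.0/√186 = 0.2933.
SE(x̄₁ − x̄₂) = √(0.5169² + 0.2933²) = 0.5943 for independent samples with unequal variances.
With z* = 2.326, the margin is 2.326 × 0.5943 = 1.3823.
x̄₁ − x̄₂ = 34.4 − 34.8 = -0.4000; the interval is -0.4000 ± 1.3823 = (-1.78, 0.98).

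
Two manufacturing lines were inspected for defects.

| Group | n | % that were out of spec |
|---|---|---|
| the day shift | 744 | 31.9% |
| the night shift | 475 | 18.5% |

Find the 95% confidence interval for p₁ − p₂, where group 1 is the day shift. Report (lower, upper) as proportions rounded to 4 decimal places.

SE₁ = √(p̂₁(1−p̂₁)/n₁) = √(0.3190·0.6810/744) = 0.01709; SE₂ = √(0.1850·0.8150/475) = 0.01782.
Independent samples: SE of the difference = √(SE₁² + SE₂²) = √(0.0002920681 + 0.0003175524) = 0.02469.
z* for 95% confidence is 1.960, so the margin of error is 1.960 × 0.02469 = 0.04839.
Point estimate p̂₁ − p̂₂ = 0.3190 − 0.1850 = 0.1340.
0.1340 ± 0.04839 → (0.0856, 0.1824).

(0.0856, 0.1824)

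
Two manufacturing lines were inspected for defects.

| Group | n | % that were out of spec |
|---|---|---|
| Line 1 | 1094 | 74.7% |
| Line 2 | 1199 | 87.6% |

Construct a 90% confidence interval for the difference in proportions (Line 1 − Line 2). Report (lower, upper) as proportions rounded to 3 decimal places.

Each SE is √(p̂(1−p̂)/n): √(0.7470·0.2530/1094) = 0.01314 and √(0.8760·0.1240/1199) = 0.00952.
SE(p̂₁ − p̂₂) = √(SE₁² + SE₂²) = √(0.0001726596 + 0.0000906304) = 0.01623, since the two samples are independent.
At 90% confidence z* = 1.645; margin = 1.645 × 0.01623 = 0.02670.
The difference is 0.7470 − 0.8760 = -0.1290, so the interval is -0.1290 ± 0.02670 = (-0.156, -0.102).

(-0.156, -0.102)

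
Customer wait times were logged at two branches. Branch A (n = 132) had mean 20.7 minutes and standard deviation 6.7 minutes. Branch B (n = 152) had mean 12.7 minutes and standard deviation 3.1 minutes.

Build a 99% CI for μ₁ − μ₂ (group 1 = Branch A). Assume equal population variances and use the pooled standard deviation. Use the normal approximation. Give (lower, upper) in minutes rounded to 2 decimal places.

Pooled variance s_p² = [131·6.7² + 151·3.1²] / (132+152−2) = 25.9989, so s_p = 5.0989.
SE_diff = s_p·√(1/n₁ + 1/n₂) = 5.0989·√(1/132 + 1/152) = 0.6066.
z* = 2.576; margin = 2.576 × 0.6066 = 1.5626.
Difference = 20.7 − 12.7 = 8.0000.
8.0000 ± 1.5626 → (6.44, 9.56).

(6.44, 9.56)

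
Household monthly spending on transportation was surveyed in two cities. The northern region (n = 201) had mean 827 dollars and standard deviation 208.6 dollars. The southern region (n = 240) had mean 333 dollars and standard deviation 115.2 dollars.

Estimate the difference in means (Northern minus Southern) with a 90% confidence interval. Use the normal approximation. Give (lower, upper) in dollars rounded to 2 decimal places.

(466.88, 521.12)

Standard errors of each mean: 208.6/√201 = 14.7135 and 115.2/√240 = 7.4361.
SE(x̄₁ − x̄₂) = √(14.7135² + 7.4361²) = 16.4858 for independent samples with unequal variances.
With z* = 1.645, the margin is 1.645 × 16.4858 = 27.1191.
x̄₁ − x̄₂ = 827 − 333 = 494.0000; the interval is 494.0000 ± 27.1191 = (466.88, 521.12).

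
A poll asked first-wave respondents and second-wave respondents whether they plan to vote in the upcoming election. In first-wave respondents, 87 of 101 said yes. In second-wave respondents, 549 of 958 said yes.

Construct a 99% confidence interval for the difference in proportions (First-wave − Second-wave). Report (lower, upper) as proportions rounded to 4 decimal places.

Sample proportions: 87/101 = 0.8614, 549/958 = 0.5731.
Each SE is √(p̂(1−p̂)/n): √(0.8614·0.1386/101) = 0.03438 and √(0.5731·0.4269/958) = 0.01598.
SE(p̂₁ − p̂₂) = √(SE₁² + SE₂²) = √(0.0011819844 + 0.0002553604) = 0.03791, since the two samples are independent.
At 99% confidence z* = 2.576; margin = 2.576 × 0.03791 = 0.09766.
The difference is 0.8614 − 0.5731 = 0.2883, so the interval is 0.2883 ± 0.09766 = (0.1906, 0.3860).

(0.1906, 0.3860)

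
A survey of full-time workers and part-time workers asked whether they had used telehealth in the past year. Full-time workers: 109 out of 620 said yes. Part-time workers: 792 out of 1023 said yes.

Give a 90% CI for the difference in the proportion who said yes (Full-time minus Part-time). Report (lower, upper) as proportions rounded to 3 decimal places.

Sample proportions: 109/620 = 0.1758, 792/1023 = 0.7742.
Each SE is √(p̂(1−p̂)/n): √(0.1758·0.8242/620) = 0.01529 and √(0.7742·0.2258/1023) = 0.01307.
SE(p̂₁ − p̂₂) = √(SE₁² + SE₂²) = √(0.0002337841 + 0.0001708249) = 0.02011, since the two samples are independent.
At 90% confidence z* = 1.645; margin = 1.645 × 0.02011 = 0.03308.
The difference is 0.1758 − 0.7742 = -0.5984, so the interval is -0.5984 ± 0.03308 = (-0.631, -0.565).

(-0.631, -0.565)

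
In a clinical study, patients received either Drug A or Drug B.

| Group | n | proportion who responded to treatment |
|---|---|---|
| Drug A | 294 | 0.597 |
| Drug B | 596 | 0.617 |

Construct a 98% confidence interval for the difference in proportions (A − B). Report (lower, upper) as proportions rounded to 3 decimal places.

(-0.101, 0.061)

Each SE is √(p̂(1−p̂)/n): √(0.5970·0.4030/294) = 0.02861 and √(0.6170·0.3830/596) = 0.01991.
SE(p̂₁ − p̂₂) = √(SE₁² + SE₂²) = √(0.0008185321 + 0.0003964081) = 0.03486, since the two samples are independent.
At 98% confidence z* = 2.326; margin = 2.326 × 0.03486 = 0.08108.
The difference is 0.5970 − 0.6170 = -0.0200, so the interval is -0.0200 ± 0.08108 = (-0.101, 0.061).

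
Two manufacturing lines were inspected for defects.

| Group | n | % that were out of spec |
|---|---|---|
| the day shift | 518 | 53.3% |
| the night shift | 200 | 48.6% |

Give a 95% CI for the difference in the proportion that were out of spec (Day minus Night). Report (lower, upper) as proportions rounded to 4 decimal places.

The two standard errors are √(0.5330×0.4670/518) = 0.02192 and √(0.4860×0.5140/200) = 0.03534.
Because the samples are independent, SE_diff = √(0.02192² + 0.03534²) = 0.04159.
Using z* = 1.960 for 95%, ME = 1.960 × 0.04159 = 0.08152.
p̂₁ − p̂₂ = 0.0470; interval 0.0470 ± 0.08152 gives (-0.0345, 0.1285).

(-0.0345, 0.1285)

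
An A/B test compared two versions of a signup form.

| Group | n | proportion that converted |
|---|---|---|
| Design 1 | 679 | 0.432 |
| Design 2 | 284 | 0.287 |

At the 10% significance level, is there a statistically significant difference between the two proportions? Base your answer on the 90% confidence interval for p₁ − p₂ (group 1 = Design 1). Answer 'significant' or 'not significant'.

The two standard errors are √(0.4320×0.5680/679) = 0.01901 and √(0.2870×0.7130/284) = 0.02684.
Because the samples are independent, SE_diff = √(0.01901² + 0.02684²) = 0.03289.
Using z* = 1.645 for 90%, ME = 1.645 × 0.03289 = 0.05410.
p̂₁ − p̂₂ = 0.1450; interval 0.1450 ± 0.05410 gives (0.09090, 0.19910).
The interval (0.09090, 0.19910) does not contain 0, so the difference is significant.

significant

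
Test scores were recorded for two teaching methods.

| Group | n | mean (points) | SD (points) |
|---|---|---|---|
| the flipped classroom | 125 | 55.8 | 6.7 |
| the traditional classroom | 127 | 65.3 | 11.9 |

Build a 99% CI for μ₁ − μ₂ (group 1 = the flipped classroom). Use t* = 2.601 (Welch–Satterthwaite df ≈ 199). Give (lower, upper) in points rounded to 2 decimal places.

(-12.66, -6.34)

Standard errors of each mean: 6.7/√125 = 0.5993 and 11.9/√127 = 1.0560.
SE(x̄₁ − x̄₂) = √(0.5993² + 1.0560²) = 1.2142 for independent samples with unequal variances.
With t* = 2.601, the margin is 2.601 × 1.2142 = 3.1581.
x̄₁ − x̄₂ = 55.8 − 65.3 = -9.5000; the interval is -9.5000 ± 3.1581 = (-12.66, -6.34).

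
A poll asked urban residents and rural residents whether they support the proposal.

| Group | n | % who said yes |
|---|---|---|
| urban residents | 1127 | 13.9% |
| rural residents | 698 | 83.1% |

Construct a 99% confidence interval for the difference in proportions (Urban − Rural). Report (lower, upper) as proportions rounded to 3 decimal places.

The two standard errors are √(0.1390×0.8610/1127) = 0.01030 and √(0.8310×0.1690/698) = 0.01418.
Because the samples are independent, SE_diff = √(0.01030² + 0.01418²) = 0.01753.
Using z* = 2.576 for 99%, ME = 2.576 × 0.01753 = 0.04516.
p̂₁ − p̂₂ = -0.6920; interval -0.6920 ± 0.04516 gives (-0.737, -0.647).

(-0.737, -0.647)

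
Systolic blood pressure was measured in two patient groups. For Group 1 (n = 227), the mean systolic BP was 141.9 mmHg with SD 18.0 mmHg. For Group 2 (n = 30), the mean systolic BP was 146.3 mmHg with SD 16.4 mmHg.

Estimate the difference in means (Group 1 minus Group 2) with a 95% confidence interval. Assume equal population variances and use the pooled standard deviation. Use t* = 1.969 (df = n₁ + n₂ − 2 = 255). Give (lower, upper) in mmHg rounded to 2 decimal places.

s_p = √[((n₁−1)s₁² + (n₂−1)s₂²)/(n₁+n₂−2)] = √[(226·18.0² + 29·16.4²)/255] = 17.8253.
SE = 17.8253·√(1/227 + 1/30) = 3.4628.
With t* = 1.969, margin = 1.969 × 3.4628 = 6.8183.
x̄₁ − x̄₂ = 141.9 − 146.3 = -4.4000; interval -4.4000 ± 6.8183 = (-11.22, 2.42).

(-11.22, 2.42)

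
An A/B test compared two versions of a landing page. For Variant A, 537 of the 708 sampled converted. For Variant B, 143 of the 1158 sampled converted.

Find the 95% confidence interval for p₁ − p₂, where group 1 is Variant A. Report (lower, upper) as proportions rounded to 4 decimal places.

(0.5982, 0.6718)

First, p̂₁ = 537/708 = 0.7585; p̂₂ = 143/1158 = 0.1235.
The two standard errors are √(0.7585×0.2415/708) = 0.01608 and √(0.1235×0.8765/1158) = 0.00967.
Because the samples are independent, SE_diff = √(0.01608² + 0.00967²) = 0.01876.
Using z* = 1.960 for 95%, ME = 1.960 × 0.01876 = 0.03677.
p̂₁ − p̂₂ = 0.6350; interval 0.6350 ± 0.03677 gives (0.5982, 0.6718).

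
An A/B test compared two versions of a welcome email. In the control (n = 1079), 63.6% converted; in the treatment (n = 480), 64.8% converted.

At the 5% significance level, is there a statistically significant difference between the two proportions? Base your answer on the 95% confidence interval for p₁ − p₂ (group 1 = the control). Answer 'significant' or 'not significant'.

Each SE is √(p̂(1−p̂)/n): √(0.6360·0.3640/1079) = 0.01465 and √(0.6480·0.3520/480) = 0.02180.
SE(p̂₁ − p̂₂) = √(SE₁² + SE₂²) = √(0.0002146225 + 0.00047524) = 0.02627, since the two samples are independent.
At 95% confidence z* = 1.960; margin = 1.960 × 0.02627 = 0.05149.
The difference is 0.6360 − 0.6480 = -0.0120, so the interval is -0.0120 ± 0.05149 = (-0.06349, 0.03949).
The interval (-0.06349, 0.03949) contains 0, so the difference is not significant.

not significant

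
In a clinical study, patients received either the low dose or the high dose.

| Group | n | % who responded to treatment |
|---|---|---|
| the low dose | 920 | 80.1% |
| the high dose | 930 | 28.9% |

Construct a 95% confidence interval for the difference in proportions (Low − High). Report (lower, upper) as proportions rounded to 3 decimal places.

(0.473, 0.551)

Each SE is √(p̂(1−p̂)/n): √(0.8010·0.1990/920) = 0.01316 and √(0.2890·0.7110/930) = 0.01486.
SE(p̂₁ − p̂₂) = √(SE₁² + SE₂²) = √(0.0001731856 + 0.0002208196) = 0.01985, since the two samples are independent.
At 95% confidence z* = 1.960; margin = 1.960 × 0.01985 = 0.03891.
The difference is 0.8010 − 0.2890 = 0.5120, so the interval is 0.5120 ± 0.03891 = (0.473, 0.551).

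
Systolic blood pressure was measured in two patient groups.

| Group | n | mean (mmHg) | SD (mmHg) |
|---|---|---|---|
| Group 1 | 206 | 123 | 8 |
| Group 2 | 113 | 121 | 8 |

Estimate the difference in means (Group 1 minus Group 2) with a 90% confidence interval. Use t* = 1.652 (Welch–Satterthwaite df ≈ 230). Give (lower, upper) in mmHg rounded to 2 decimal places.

Per-group SEs: s₁/√n₁ = 8/√206 = 0.5574, s₂/√n₂ = 8/√113 = 0.7526.
Unpooled SE of the difference: √(0.31069476 + 0.56640676) = 0.9365.
Margin of error = t* · SE = 1.652 × 0.9365 = 1.5471.
x̄₁ − x̄₂ = 123 − 121 = 2.0000.
CI: 2.0000 ± 1.5471 = (0.45, 3.55).

(0.45, 3.55)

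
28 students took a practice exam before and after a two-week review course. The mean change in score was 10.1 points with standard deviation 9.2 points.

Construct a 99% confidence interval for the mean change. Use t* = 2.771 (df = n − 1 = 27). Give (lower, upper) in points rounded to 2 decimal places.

(5.28, 14.92)

Paired design: SE = s_d/√n = 9.2/√28 = 1.7386.
t* = 2.771; margin of error = 2.771 × 1.7386 = 4.8177.
10.1 ± 4.8177 → (5.28, 14.92).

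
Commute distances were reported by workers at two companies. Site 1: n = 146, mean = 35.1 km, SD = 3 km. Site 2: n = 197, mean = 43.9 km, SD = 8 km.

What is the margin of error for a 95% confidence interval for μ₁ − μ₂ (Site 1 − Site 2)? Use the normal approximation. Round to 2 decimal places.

1.22

SE₁ = s₁/√n₁ = 3/√146 = 0.2483; SE₂ = 8/√197 = 0.5700.
Independent samples, unequal variances: SE_diff = √(SE₁² + SE₂²) = √(0.06165289 + 0.3249) = 0.6217.
z* = 1.960, so margin of error = 1.960 × 0.6217 = 1.2185.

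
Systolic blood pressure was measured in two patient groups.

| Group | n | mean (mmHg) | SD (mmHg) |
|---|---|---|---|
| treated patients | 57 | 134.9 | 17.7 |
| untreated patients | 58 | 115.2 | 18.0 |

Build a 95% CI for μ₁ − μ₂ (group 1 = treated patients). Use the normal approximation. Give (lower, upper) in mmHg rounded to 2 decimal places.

Standard errors of each mean: 17.7/√57 = 2.3444 and 18.0/√58 = 2.3635.
SE(x̄₁ − x̄₂) = √(2.3444² + 2.3635²) = 3.3290 for independent samples with unequal variances.
With z* = 1.960, the margin is 1.960 × 3.3290 = 6.5248.
x̄₁ − x̄₂ = 134.9 − 115.2 = 19.7000; the interval is 19.7000 ± 6.5248 = (13.18, 26.22).

(13.18, 26.22)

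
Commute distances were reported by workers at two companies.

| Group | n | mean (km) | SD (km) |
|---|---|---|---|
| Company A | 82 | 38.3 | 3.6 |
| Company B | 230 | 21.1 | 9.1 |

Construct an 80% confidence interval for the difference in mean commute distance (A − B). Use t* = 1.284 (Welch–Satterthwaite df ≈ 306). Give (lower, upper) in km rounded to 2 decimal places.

Per-group SEs: s₁/√n₁ = 3.6/√82 = 0.3976, s₂/√n₂ = 9.1/√230 = 0.6000.
Unpooled SE of the difference: √(0.15808576 + 0.36) = 0.7198.
Margin of error = t* · SE = 1.284 × 0.7198 = 0.9242.
x̄₁ − x̄₂ = 38.3 − 21.1 = 17.2000.
CI: 17.2000 ± 0.9242 = (16.28, 18.12).

(16.28, 18.12)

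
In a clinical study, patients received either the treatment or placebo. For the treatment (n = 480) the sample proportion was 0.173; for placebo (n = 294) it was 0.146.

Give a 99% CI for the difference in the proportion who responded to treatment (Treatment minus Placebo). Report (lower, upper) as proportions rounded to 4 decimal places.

Each SE is √(p̂(1−p̂)/n): √(0.1730·0.8270/480) = 0.01726 and √(0.1460·0.8540/294) = 0.02059.
SE(p̂₁ − p̂₂) = √(SE₁² + SE₂²) = √(0.0002979076 + 0.0004239481) = 0.02687, since the two samples are independent.
At 99% confidence z* = 2.576; margin = 2.576 × 0.02687 = 0.06922.
The difference is 0.1730 − 0.1460 = 0.0270, so the interval is 0.0270 ± 0.06922 = (-0.0422, 0.0962).

(-0.0422, 0.0962)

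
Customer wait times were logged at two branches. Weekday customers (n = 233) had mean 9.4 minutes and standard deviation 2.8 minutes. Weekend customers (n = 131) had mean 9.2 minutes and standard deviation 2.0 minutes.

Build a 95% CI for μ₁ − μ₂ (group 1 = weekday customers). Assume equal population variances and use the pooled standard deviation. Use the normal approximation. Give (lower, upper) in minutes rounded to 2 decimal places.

(-0.34, 0.74)

s_p = √[((n₁−1)s₁² + (n₂−1)s₂²)/(n₁+n₂−2)] = √[(232·2.8² + 130·2.0²)/362] = 2.5418.
SE = 2.5418·√(1/233 + 1/131) = 0.2776.
With z* = 1.960, margin = 1.960 × 0.2776 = 0.5441.
x̄₁ − x̄₂ = 9.4 − 9.2 = 0.2000; interval 0.2000 ± 0.5441 = (-0.34, 0.74).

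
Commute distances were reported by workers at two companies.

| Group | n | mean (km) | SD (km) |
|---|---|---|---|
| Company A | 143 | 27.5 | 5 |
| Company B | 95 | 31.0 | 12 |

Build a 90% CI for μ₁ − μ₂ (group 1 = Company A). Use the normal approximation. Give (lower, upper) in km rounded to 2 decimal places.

(-5.64, -1.36)

SE₁ = s₁/√n₁ = 5/√143 = 0.4181; SE₂ = 12/√95 = 1.2312.
Independent samples, unequal variances: SE_diff = √(SE₁² + SE₂²) = √(0.17480761 + 1.51585344) = 1.3003.
z* = 1.645, so margin of error = 1.645 × 1.3003 = 2.1390.
Difference in means = 27.5 − 31.0 = -3.5000.
-3.5000 ± 2.1390 → (-5.64, -1.36).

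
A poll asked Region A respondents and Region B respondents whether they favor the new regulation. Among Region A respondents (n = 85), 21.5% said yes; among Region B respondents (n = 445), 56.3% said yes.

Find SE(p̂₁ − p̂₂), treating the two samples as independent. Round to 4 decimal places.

Each SE is √(p̂(1−p̂)/n): √(0.2150·0.7850/85) = 0.04456 and √(0.5630·0.4370/445) = 0.02351.
SE(p̂₁ − p̂₂) = √(SE₁² + SE₂²) = √(0.0019855936 + 0.0005527201) = 0.05038, since the two samples are independent.

0.0504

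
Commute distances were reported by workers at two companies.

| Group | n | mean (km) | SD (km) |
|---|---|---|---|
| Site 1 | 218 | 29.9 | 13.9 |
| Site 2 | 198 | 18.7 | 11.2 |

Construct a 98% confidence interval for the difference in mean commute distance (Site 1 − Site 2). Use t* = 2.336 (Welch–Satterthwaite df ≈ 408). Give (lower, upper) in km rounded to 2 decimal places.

Per-group SEs: s₁/√n₁ = 13.9/√218 = 0.9414, s₂/√n₂ = 11.2/√198 = 0.7959.
Unpooled SE of the difference: √(0.88623396 + 0.63345681) = 1.2328.
Margin of error = t* · SE = 2.336 × 1.2328 = 2.8798.
x̄₁ − x̄₂ = 29.9 − 18.7 = 11.2000.
CI: 11.2000 ± 2.8798 = (8.32, 14.08).

(8.32, 14.08)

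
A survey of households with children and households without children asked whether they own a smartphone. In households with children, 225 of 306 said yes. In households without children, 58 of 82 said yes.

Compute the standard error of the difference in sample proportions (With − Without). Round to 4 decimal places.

Sample proportions: 225/306 = 0.7353, 58/82 = 0.7073.
Each SE is √(p̂(1−p̂)/n): √(0.7353·0.2647/306) = 0.02522 and √(0.7073·0.2927/82) = 0.05025.
SE(p̂₁ − p̂₂) = √(SE₁² + SE₂²) = √(0.0006360484 + 0.0025250625) = 0.05622, since the two samples are independent.

0.0562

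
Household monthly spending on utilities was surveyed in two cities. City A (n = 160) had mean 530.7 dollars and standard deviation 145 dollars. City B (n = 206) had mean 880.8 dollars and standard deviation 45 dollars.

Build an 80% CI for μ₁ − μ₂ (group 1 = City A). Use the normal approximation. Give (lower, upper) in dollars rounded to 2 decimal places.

Standard errors of each mean: 145/√160 = 11.4633 and 45/√206 = 3.1353.
SE(x̄₁ − x̄₂) = √(11.4633² + 3.1353²) = 11.8843 for independent samples with unequal variances.
With z* = 1.282, the margin is 1.282 × 11.8843 = 15.2357.
x̄₁ − x̄₂ = 530.7 − 880.8 = -350.1000; the interval is -350.1000 ± 15.2357 = (-365.34, -334.86).

(-365.34, -334.86)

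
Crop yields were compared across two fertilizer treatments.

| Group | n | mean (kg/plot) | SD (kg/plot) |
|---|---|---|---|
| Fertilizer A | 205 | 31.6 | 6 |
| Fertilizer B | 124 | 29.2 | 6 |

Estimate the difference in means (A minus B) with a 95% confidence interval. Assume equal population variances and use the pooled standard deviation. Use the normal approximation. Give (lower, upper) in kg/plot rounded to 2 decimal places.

(1.06, 3.74)

Pooled variance s_p² = [204·6² + 123·6²] / (205+124−2) = 36.0000, so s_p = 6.0000.
SE_diff = s_p·√(1/n₁ + 1/n₂) = 6.0000·√(1/205 + 1/124) = 0.6826.
z* = 1.960; margin = 1.960 × 0.6826 = 1.3379.
Difference = 31.6 − 29.2 = 2.4000.
2.4000 ± 1.3379 → (1.06, 3.74).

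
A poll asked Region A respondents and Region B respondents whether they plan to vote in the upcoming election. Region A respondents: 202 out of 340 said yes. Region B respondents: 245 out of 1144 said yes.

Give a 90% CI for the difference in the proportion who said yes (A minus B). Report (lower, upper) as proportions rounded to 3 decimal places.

First, p̂₁ = 202/340 = 0.5941; p̂₂ = 245/1144 = 0.2142.
The two standard errors are √(0.5941×0.4059/340) = 0.02663 and √(0.2142×0.7858/1144) = 0.01213.
Because the samples are independent, SE_diff = √(0.02663² + 0.01213²) = 0.02926.
Using z* = 1.645 for 90%, ME = 1.645 × 0.02926 = 0.04813.
p̂₁ − p̂₂ = 0.3799; interval 0.3799 ± 0.04813 gives (0.332, 0.428).

(0.332, 0.428)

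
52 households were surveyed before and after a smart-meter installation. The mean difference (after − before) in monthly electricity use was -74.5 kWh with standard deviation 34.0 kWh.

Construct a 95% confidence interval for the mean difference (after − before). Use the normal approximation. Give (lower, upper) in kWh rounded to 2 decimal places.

Paired design: SE = s_d/√n = 34.0/√52 = 4.7150.
z* = 1.960; margin of error = 1.960 × 4.7150 = 9.2414.
-74.5 ± 9.2414 → (-83.74, -65.26).

(-83.74, -65.26)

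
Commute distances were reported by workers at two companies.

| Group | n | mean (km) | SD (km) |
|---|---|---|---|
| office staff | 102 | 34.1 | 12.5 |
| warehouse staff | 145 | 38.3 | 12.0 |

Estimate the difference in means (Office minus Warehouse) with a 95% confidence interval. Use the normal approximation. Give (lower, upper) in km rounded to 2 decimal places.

Per-group SEs: s₁/√n₁ = 12.5/√102 = 1.2377, s₂/√n₂ = 12.0/√145 = 0.9965.
Unpooled SE of the difference: √(1.53190129 + 0.99301225) = 1.5890.
Margin of error = z* · SE = 1.960 × 1.5890 = 3.1144.
x̄₁ − x̄₂ = 34.1 − 38.3 = -4.2000.
CI: -4.2000 ± 3.1144 = (-7.31, -1.09).

(-7.31, -1.09)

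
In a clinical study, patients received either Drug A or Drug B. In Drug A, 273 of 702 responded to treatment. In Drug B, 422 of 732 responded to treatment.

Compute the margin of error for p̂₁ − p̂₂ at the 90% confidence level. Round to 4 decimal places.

First, p̂₁ = 273/702 = 0.3889; p̂₂ = 422/732 = 0.5765.
The two standard errors are √(0.3889×0.6111/702) = 0.01840 and √(0.5765×0.4235/732) = 0.01826.
Because the samples are independent, SE_diff = √(0.01840² + 0.01826²) = 0.02592.
Using z* = 1.645 for 90%, ME = 1.645 × 0.02592 = 0.04264.

0.0426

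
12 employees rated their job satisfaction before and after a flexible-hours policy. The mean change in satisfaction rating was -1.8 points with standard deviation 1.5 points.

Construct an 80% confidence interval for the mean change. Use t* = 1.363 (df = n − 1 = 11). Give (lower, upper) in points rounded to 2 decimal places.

This is a matched-pairs design, so SE = s_d/√n = 1.5/√12 = 0.4330.
Margin = 1.363 × 0.4330 = 0.5902; the interval is -1.8 ± 0.5902 = (-2.39, -1.21).

(-2.39, -1.21)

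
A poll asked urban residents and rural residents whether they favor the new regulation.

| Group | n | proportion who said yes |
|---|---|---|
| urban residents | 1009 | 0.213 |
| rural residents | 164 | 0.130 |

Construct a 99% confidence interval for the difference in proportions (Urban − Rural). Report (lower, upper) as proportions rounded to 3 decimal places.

(0.008, 0.158)

The two standard errors are √(0.2130×0.7870/1009) = 0.01289 and √(0.1300×0.8700/164) = 0.02626.
Because the samples are independent, SE_diff = √(0.01289² + 0.02626²) = 0.02925.
Using z* = 2.576 for 99%, ME = 2.576 × 0.02925 = 0.07535.
p̂₁ − p̂₂ = 0.0830; interval 0.0830 ± 0.07535 gives (0.008, 0.158).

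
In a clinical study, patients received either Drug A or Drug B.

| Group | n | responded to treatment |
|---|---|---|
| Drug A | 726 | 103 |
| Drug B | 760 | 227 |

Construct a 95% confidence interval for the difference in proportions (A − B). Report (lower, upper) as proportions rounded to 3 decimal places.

p̂₁ = 103/726 = 0.1419 and p̂₂ = 227/760 = 0.2987.
SE₁ = √(p̂₁(1−p̂₁)/n₁) = √(0.1419·0.8581/726) = 0.01295; SE₂ = √(0.2987·0.7013/760) = 0.01660.
Independent samples: SE of the difference = √(SE₁² + SE₂²) = √(0.0001677025 + 0.00027556) = 0.02105.
z* for 95% confidence is 1.960, so the margin of error is 1.960 × 0.02105 = 0.04126.
Point estimate p̂₁ − p̂₂ = 0.1419 − 0.2987 = -0.1568.
-0.1568 ± 0.04126 → (-0.198, -0.116).

(-0.198, -0.116)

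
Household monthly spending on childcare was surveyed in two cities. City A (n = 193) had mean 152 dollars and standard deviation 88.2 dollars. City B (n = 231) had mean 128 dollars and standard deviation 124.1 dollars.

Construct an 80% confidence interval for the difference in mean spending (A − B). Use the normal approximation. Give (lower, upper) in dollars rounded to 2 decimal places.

(10.74, 37.26)

Standard errors of each mean: 88.2/√193 = 6.3488 and 124.1/√231 = 8.1652.
SE(x̄₁ − x̄₂) = √(6.3488² + 8.1652²) = 10.3430 for independent samples with unequal variances.
With z* = 1.282, the margin is 1.282 × 10.3430 = 13.2597.
x̄₁ − x̄₂ = 152 − 128 = 24.0000; the interval is 24.0000 ± 13.2597 = (10.74, 37.26).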